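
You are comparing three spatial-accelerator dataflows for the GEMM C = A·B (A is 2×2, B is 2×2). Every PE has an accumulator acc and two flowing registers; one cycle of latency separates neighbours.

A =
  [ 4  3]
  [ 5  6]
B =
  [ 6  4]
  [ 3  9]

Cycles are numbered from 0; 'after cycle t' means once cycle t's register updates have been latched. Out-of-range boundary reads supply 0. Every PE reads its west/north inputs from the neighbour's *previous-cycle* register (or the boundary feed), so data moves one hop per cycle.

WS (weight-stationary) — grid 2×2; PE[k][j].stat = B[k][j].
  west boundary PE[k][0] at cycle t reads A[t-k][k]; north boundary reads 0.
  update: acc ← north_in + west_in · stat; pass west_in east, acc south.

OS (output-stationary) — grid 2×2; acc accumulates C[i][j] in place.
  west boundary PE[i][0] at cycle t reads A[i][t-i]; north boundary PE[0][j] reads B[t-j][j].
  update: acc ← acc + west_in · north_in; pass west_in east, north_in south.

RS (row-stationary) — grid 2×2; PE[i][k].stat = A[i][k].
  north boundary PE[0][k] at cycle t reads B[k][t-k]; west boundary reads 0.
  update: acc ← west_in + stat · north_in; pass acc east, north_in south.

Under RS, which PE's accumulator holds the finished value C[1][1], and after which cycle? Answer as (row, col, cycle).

(row, col, cycle) = (1, 1, 3)

Under RS, C[1][1] lands at PE[1][1]:
  [0] (1,1) acc=0 (h:0 v:0)
  [1] (1,1) acc=0 (h:0 v:0)
  [2] (1,1) acc=48 (h:48 v:3)
  [3] (1,1) acc=74 (h:74 v:9)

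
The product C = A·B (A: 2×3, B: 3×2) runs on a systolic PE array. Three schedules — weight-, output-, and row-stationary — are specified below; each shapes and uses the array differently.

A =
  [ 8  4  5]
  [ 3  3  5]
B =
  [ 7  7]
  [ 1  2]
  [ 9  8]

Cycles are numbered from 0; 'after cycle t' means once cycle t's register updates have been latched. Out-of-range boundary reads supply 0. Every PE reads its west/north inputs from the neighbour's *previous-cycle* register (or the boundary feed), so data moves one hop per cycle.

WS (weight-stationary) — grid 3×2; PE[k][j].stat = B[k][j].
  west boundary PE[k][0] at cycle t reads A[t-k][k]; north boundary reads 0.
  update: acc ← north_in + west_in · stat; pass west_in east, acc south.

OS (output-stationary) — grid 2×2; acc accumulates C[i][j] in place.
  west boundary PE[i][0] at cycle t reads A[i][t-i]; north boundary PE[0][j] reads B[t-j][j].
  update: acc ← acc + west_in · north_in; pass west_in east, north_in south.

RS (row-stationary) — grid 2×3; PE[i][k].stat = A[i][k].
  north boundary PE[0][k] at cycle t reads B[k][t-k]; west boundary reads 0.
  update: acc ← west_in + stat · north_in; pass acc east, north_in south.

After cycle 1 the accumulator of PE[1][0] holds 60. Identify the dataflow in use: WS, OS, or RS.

— WS: 3×2; PE[1][0] trace:
  step 0 · PE1,0: acc=0; fwd→0 fwd↓0
  step 1 · PE1,0: acc=60; fwd→4 fwd↓60
— OS: 2×2; PE[1][0] trace:
  step 0 · PE1,0: acc=0; fwd→0 fwd↓0
  step 1 · PE1,0: acc=21; fwd→3 fwd↓7
— RS: 2×3; PE[1][0] trace:
  step 0 · PE1,0: acc=0; fwd→0 fwd↓0
  step 1 · PE1,0: acc=21; fwd→21 fwd↓7

dataflow = WS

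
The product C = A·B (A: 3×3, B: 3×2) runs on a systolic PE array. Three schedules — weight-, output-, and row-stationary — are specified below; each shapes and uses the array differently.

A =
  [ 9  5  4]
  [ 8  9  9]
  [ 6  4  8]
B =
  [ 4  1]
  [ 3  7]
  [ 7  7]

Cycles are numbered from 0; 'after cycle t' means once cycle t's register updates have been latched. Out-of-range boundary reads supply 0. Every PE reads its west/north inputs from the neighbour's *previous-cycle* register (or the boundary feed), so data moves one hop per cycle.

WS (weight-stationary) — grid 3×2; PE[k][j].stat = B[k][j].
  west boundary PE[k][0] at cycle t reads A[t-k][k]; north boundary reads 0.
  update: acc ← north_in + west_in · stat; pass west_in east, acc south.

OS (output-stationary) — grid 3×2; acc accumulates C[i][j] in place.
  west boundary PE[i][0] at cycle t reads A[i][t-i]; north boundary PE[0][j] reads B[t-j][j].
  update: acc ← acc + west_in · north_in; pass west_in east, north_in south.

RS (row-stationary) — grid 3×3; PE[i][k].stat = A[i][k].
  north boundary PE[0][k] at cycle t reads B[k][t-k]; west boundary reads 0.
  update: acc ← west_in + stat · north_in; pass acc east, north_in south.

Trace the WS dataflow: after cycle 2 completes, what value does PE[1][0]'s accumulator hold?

WS (3×2). Following PE[1][0] plus its west/north inputs:
  [0] (0,0) acc=36 (h:9 v:36)
  [0] (1,0) acc=0 (h:0 v:0)
  [1] (0,0) acc=32 (h:8 v:32)
  [1] (1,0) acc=51 (h:5 v:51)
  [2] (0,0) acc=24 (h:6 v:24)
  [2] (1,0) acc=59 (h:9 v:59)

PE[1][0].acc = 59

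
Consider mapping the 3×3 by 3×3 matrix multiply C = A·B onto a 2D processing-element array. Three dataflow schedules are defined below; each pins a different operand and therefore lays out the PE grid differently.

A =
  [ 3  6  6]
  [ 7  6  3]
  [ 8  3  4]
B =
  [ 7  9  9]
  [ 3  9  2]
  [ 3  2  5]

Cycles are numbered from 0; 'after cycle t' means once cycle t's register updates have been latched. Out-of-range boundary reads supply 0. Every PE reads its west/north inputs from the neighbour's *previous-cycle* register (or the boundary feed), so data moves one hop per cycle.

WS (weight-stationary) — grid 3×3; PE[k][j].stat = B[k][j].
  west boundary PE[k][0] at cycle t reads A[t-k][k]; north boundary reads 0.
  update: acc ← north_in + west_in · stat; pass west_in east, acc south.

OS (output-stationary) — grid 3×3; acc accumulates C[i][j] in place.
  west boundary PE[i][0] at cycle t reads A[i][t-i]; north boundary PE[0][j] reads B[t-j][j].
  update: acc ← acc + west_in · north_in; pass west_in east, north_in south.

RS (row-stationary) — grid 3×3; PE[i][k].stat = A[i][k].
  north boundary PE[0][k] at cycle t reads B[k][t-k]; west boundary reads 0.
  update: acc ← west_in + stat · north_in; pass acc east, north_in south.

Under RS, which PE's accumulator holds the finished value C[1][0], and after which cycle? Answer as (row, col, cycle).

(row, col, cycle) = (1, 2, 3)

Under RS, C[1][0] lands at PE[1][2]:
  0: (1,2).acc=0  regs=<0,0>
  1: (1,2).acc=0  regs=<0,0>
  2: (1,2).acc=0  regs=<0,0>
  3: (1,2).acc=76  regs=<76,3>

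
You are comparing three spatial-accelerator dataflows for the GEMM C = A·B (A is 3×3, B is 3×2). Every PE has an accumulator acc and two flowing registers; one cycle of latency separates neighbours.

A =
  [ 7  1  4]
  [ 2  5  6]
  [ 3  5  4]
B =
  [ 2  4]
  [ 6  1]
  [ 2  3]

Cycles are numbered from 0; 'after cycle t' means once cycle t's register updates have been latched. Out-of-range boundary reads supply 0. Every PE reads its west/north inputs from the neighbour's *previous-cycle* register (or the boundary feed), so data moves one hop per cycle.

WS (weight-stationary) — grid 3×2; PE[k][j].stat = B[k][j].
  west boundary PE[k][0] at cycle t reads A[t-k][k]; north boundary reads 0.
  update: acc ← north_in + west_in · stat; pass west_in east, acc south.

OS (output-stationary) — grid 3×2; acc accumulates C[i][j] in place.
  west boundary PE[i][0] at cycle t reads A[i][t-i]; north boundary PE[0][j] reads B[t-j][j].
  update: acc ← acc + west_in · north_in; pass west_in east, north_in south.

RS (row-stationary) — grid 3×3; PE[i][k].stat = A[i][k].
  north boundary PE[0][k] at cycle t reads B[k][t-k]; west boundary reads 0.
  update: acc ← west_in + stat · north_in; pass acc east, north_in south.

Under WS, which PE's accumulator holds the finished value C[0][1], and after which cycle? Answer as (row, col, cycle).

WS: C[0][1] accumulates in PE[2][1]:
  [0] (2,1) acc=0 (h:0 v:0)
  [1] (2,1) acc=0 (h:0 v:0)
  [2] (2,1) acc=0 (h:0 v:0)
  [3] (2,1) acc=41 (h:4 v:41)

(row, col, cycle) = (2, 1, 3)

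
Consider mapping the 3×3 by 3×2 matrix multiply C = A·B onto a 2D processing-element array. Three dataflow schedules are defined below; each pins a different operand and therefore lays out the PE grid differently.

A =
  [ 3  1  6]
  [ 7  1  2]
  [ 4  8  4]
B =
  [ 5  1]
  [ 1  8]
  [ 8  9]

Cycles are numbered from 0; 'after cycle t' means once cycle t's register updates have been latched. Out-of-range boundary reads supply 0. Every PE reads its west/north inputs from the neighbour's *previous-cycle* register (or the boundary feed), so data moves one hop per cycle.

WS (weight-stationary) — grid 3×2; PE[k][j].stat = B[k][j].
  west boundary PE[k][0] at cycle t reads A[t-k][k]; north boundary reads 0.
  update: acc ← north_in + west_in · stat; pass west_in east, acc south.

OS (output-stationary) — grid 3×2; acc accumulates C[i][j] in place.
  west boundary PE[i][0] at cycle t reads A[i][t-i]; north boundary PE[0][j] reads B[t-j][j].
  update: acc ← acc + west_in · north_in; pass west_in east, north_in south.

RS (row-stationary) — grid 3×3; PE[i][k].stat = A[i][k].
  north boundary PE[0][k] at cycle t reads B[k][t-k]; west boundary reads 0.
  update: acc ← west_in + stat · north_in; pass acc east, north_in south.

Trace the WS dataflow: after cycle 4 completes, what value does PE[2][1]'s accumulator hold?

PE[2][1].acc = 33

WS on a 3×2 grid — tracing PE[2][1] and its feeders:
  step 0 · PE1,1: acc=0; fwd→0 fwd↓0
  step 0 · PE2,0: acc=0; fwd→0 fwd↓0
  step 0 · PE2,1: acc=0; fwd→0 fwd↓0
  step 1 · PE1,1: acc=0; fwd→0 fwd↓0
  step 1 · PE2,0: acc=0; fwd→0 fwd↓0
  step 1 · PE2,1: acc=0; fwd→0 fwd↓0
  step 2 · PE1,1: acc=11; fwd→1 fwd↓11
  step 2 · PE2,0: acc=64; fwd→6 fwd↓64
  step 2 · PE2,1: acc=0; fwd→0 fwd↓0
  step 3 · PE1,1: acc=15; fwd→1 fwd↓15
  step 3 · PE2,0: acc=52; fwd→2 fwd↓52
  step 3 · PE2,1: acc=65; fwd→6 fwd↓65
  step 4 · PE1,1: acc=68; fwd→8 fwd↓68
  step 4 · PE2,0: acc=60; fwd→4 fwd↓60
  step 4 · PE2,1: acc=33; fwd→2 fwd↓33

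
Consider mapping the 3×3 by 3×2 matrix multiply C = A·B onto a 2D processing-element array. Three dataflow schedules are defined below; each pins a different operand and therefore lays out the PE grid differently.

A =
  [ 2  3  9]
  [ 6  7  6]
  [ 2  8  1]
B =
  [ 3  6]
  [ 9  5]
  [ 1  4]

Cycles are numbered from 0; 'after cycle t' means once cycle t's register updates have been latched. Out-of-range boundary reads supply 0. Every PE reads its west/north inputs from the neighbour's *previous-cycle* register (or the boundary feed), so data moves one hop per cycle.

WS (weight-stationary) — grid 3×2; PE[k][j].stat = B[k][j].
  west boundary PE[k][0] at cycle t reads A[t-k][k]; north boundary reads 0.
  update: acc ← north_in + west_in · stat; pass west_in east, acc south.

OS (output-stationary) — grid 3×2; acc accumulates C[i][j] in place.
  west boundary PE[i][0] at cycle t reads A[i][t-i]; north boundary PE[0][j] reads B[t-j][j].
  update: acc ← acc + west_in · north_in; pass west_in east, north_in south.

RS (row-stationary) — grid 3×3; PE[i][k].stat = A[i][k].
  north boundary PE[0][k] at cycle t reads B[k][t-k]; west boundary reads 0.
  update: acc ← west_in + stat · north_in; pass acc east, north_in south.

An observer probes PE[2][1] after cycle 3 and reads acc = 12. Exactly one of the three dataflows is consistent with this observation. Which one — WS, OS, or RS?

dataflow = OS

WS [3×2] PE[2][1] across cycles:
  @0  [2,1]  acc 0  |  →0  ↓0
  @1  [2,1]  acc 0  |  →0  ↓0
  @2  [2,1]  acc 0  |  →0  ↓0
  @3  [2,1]  acc 63  |  →9  ↓63
OS [3×2] PE[2][1] across cycles:
  @0  [2,1]  acc 0  |  →0  ↓0
  @1  [2,1]  acc 0  |  →0  ↓0
  @2  [2,1]  acc 0  |  →0  ↓0
  @3  [2,1]  acc 12  |  →2  ↓6
RS [3×3] PE[2][1] across cycles:
  @0  [2,1]  acc 0  |  →0  ↓0
  @1  [2,1]  acc 0  |  →0  ↓0
  @2  [2,1]  acc 0  |  →0  ↓0
  @3  [2,1]  acc 78  |  →78  ↓9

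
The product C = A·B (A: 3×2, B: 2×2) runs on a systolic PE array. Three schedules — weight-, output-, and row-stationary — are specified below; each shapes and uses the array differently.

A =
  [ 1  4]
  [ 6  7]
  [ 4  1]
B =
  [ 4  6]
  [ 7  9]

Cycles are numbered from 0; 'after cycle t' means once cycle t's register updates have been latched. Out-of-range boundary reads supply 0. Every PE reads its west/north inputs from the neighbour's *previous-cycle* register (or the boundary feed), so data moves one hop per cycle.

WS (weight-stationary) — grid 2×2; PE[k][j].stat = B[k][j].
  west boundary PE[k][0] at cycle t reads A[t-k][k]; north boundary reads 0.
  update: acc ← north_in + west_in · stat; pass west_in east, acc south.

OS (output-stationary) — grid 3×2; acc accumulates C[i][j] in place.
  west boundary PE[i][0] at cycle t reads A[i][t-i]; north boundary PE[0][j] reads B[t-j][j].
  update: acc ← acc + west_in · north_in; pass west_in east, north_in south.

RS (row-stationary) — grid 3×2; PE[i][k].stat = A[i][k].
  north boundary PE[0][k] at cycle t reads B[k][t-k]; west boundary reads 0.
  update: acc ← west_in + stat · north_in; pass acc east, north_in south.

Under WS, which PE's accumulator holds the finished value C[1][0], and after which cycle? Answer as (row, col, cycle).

Under WS, C[1][0] lands at PE[1][0]:
  c0 r1c0: 0 / 0 / 0
  c1 r1c0: 32 / 4 / 32
  c2 r1c0: 73 / 7 / 73

(row, col, cycle) = (1, 0, 2)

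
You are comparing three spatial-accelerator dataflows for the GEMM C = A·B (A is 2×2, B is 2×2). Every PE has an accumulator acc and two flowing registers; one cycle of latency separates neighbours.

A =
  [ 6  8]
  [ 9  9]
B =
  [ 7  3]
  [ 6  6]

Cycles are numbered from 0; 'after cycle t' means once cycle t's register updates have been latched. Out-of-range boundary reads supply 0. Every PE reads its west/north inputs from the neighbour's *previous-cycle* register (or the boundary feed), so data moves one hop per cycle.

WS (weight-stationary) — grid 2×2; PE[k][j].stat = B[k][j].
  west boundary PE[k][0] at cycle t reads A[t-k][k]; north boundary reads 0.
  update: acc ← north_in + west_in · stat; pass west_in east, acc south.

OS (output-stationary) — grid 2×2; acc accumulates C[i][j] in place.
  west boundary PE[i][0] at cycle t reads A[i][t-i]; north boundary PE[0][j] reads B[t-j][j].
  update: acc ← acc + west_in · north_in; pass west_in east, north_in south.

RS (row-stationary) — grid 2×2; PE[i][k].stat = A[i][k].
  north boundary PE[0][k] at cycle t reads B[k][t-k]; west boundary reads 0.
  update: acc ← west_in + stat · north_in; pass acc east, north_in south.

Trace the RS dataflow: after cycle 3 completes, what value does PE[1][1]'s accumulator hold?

RS on a 2×2 grid — tracing PE[1][1] and its feeders:
  [0] (0,1) acc=0 (h:0 v:0)
  [0] (1,0) acc=0 (h:0 v:0)
  [0] (1,1) acc=0 (h:0 v:0)
  [1] (0,1) acc=90 (h:90 v:6)
  [1] (1,0) acc=63 (h:63 v:7)
  [1] (1,1) acc=0 (h:0 v:0)
  [2] (0,1) acc=66 (h:66 v:6)
  [2] (1,0) acc=27 (h:27 v:3)
  [2] (1,1) acc=117 (h:117 v:6)
  [3] (0,1) acc=0 (h:0 v:0)
  [3] (1,0) acc=0 (h:0 v:0)
  [3] (1,1) acc=81 (h:81 v:6)

PE[1][1].acc = 81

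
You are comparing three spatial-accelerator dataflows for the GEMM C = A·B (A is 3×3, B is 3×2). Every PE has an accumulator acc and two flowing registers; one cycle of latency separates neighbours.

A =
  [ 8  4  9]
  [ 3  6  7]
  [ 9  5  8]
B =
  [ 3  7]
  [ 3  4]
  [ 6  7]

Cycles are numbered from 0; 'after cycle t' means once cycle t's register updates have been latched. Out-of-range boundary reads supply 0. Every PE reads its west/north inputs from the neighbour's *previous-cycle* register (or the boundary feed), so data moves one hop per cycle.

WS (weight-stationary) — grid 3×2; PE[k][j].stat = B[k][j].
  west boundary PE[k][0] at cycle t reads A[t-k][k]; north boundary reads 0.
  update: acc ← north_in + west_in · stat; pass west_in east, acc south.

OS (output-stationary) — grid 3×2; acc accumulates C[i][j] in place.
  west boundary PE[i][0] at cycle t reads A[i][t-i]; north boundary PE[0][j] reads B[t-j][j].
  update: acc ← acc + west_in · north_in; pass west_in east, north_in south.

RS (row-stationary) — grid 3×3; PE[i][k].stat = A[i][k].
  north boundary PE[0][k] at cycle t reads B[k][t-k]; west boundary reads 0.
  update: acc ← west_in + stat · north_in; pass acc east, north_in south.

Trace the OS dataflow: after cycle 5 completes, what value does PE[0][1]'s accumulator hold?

PE[0][1].acc = 135

OS on a 3×2 grid — tracing PE[0][1] and its feeders:
  [0] (0,0) acc=24 (h:8 v:3)
  [0] (0,1) acc=0 (h:0 v:0)
  [1] (0,0) acc=36 (h:4 v:3)
  [1] (0,1) acc=56 (h:8 v:7)
  [2] (0,0) acc=90 (h:9 v:6)
  [2] (0,1) acc=72 (h:4 v:4)
  [3] (0,0) acc=90 (h:0 v:0)
  [3] (0,1) acc=135 (h:9 v:7)
  [4] (0,0) acc=90 (h:0 v:0)
  [4] (0,1) acc=135 (h:0 v:0)
  [5] (0,0) acc=90 (h:0 v:0)
  [5] (0,1) acc=135 (h:0 v:0)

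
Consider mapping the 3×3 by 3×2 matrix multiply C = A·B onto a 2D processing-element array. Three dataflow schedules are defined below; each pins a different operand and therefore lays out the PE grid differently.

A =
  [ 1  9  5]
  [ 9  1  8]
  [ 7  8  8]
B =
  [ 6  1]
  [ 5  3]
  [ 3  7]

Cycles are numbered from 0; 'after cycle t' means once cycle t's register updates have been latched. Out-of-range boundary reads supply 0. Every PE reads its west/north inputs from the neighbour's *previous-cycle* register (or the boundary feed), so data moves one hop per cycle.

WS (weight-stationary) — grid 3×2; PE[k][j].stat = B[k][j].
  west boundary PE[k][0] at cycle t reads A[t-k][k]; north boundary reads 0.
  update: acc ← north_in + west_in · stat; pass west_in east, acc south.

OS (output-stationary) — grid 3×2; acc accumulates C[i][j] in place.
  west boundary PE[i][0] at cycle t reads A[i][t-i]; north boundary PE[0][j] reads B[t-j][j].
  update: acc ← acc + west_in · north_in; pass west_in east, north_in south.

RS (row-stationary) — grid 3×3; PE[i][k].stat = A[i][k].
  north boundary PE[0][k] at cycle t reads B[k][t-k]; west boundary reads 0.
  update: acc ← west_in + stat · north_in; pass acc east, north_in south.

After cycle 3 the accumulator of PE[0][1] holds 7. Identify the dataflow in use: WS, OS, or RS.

dataflow = WS

Under WS (3×2), PE[0][1]:
  t=0 PE[0][1]: acc=0 h=0 v=0
  t=1 PE[0][1]: acc=1 h=1 v=1
  t=2 PE[0][1]: acc=9 h=9 v=9
  t=3 PE[0][1]: acc=7 h=7 v=7
Under OS (3×2), PE[0][1]:
  t=0 PE[0][1]: acc=0 h=0 v=0
  t=1 PE[0][1]: acc=1 h=1 v=1
  t=2 PE[0][1]: acc=28 h=9 v=3
  t=3 PE[0][1]: acc=63 h=5 v=7
Under RS (3×3), PE[0][1]:
  t=0 PE[0][1]: acc=0 h=0 v=0
  t=1 PE[0][1]: acc=51 h=51 v=5
  t=2 PE[0][1]: acc=28 h=28 v=3
  t=3 PE[0][1]: acc=0 h=0 v=0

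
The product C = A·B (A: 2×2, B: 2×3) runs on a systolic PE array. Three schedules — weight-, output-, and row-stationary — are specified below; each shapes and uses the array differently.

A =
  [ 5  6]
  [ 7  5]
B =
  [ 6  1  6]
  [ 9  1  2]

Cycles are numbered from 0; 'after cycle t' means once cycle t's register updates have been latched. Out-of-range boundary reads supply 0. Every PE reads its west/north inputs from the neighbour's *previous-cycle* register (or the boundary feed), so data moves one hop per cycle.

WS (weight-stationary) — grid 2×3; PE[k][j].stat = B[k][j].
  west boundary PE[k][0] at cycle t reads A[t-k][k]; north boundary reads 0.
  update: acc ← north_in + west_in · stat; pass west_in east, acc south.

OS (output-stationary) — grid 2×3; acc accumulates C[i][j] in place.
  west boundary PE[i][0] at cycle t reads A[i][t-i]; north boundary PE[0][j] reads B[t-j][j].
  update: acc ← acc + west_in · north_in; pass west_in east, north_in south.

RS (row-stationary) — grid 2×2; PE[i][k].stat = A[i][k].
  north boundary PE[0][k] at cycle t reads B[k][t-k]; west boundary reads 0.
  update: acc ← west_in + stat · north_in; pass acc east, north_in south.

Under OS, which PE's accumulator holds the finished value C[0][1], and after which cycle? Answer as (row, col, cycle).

OS — PE[0][1] is where C[0][1] collects:
  0: (0,1).acc=0  regs=<0,0>
  1: (0,1).acc=5  regs=<5,1>
  2: (0,1).acc=11  regs=<6,1>

(row, col, cycle) = (0, 1, 2)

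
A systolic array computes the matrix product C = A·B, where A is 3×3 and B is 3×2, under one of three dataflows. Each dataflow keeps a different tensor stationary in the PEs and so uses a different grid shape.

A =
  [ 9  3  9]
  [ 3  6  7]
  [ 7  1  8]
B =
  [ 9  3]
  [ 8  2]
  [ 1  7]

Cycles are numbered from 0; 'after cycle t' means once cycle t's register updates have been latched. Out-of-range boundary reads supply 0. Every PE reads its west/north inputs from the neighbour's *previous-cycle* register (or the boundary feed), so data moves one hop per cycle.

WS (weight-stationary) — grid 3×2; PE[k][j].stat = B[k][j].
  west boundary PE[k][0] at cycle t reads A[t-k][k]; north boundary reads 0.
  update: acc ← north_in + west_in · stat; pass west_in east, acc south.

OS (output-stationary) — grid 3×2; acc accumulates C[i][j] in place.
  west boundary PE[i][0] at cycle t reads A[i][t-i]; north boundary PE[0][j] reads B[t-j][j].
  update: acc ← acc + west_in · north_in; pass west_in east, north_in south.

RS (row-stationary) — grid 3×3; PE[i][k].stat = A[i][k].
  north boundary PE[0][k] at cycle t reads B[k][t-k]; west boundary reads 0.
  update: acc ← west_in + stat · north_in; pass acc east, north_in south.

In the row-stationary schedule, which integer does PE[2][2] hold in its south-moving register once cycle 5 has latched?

register = 7

Tracing RS — 3×3 array, target PE[2][2]:
  after 0 — PE[1][2] acc=0, pass-E 0, pass-S 0
  after 0 — PE[2][1] acc=0, pass-E 0, pass-S 0
  after 0 — PE[2][2] acc=0, pass-E 0, pass-S 0
  after 1 — PE[1][2] acc=0, pass-E 0, pass-S 0
  after 1 — PE[2][1] acc=0, pass-E 0, pass-S 0
  after 1 — PE[2][2] acc=0, pass-E 0, pass-S 0
  after 2 — PE[1][2] acc=0, pass-E 0, pass-S 0
  after 2 — PE[2][1] acc=0, pass-E 0, pass-S 0
  after 2 — PE[2][2] acc=0, pass-E 0, pass-S 0
  after 3 — PE[1][2] acc=82, pass-E 82, pass-S 1
  after 3 — PE[2][1] acc=71, pass-E 71, pass-S 8
  after 3 — PE[2][2] acc=0, pass-E 0, pass-S 0
  after 4 — PE[1][2] acc=70, pass-E 70, pass-S 7
  after 4 — PE[2][1] acc=23, pass-E 23, pass-S 2
  after 4 — PE[2][2] acc=79, pass-E 79, pass-S 1
  after 5 — PE[1][2] acc=0, pass-E 0, pass-S 0
  after 5 — PE[2][1] acc=0, pass-E 0, pass-S 0
  after 5 — PE[2][2] acc=79, pass-E 79, pass-S 7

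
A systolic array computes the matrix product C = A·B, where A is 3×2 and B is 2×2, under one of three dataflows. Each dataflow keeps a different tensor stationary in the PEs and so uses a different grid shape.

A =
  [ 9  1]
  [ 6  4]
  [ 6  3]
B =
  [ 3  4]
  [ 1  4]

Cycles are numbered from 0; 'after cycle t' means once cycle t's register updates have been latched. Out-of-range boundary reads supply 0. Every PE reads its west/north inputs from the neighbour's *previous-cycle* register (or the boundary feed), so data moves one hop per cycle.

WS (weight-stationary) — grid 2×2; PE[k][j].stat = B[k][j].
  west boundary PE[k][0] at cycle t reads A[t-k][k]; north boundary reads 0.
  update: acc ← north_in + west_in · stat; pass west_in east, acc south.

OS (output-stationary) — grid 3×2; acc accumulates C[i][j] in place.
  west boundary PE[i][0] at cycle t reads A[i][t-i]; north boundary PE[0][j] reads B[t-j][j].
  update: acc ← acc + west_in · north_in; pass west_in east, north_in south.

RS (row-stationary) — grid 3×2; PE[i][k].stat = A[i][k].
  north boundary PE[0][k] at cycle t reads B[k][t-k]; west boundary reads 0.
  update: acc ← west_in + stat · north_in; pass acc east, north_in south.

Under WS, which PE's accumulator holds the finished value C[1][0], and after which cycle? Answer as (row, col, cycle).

(row, col, cycle) = (1, 0, 2)

Under WS, C[1][0] lands at PE[1][0]:
  t=0 PE[1][0]: acc=0 h=0 v=0
  t=1 PE[1][0]: acc=28 h=1 v=28
  t=2 PE[1][0]: acc=22 h=4 v=22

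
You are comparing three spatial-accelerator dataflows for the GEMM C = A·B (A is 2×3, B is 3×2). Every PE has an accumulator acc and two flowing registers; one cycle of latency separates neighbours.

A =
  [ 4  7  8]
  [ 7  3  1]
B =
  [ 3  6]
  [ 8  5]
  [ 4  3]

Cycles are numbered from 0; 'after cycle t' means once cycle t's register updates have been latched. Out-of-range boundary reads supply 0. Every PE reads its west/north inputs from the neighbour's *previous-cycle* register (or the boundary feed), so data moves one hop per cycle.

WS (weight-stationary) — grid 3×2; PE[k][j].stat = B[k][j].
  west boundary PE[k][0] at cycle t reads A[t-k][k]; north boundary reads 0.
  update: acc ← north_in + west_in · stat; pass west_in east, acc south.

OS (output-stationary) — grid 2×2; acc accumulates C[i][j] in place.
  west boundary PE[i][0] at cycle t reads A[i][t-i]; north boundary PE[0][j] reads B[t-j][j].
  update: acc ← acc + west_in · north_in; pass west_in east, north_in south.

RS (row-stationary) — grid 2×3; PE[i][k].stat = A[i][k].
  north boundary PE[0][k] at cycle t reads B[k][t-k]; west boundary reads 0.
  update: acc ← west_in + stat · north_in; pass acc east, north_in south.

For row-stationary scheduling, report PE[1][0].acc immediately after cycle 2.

RS 2×3: PE[1][0] cycle-by-cycle (with neighbour feeds):
  [0] (0,0) acc=12 (h:12 v:3)
  [0] (1,0) acc=0 (h:0 v:0)
  [1] (0,0) acc=24 (h:24 v:6)
  [1] (1,0) acc=21 (h:21 v:3)
  [2] (0,0) acc=0 (h:0 v:0)
  [2] (1,0) acc=42 (h:42 v:6)

PE[1][0].acc = 42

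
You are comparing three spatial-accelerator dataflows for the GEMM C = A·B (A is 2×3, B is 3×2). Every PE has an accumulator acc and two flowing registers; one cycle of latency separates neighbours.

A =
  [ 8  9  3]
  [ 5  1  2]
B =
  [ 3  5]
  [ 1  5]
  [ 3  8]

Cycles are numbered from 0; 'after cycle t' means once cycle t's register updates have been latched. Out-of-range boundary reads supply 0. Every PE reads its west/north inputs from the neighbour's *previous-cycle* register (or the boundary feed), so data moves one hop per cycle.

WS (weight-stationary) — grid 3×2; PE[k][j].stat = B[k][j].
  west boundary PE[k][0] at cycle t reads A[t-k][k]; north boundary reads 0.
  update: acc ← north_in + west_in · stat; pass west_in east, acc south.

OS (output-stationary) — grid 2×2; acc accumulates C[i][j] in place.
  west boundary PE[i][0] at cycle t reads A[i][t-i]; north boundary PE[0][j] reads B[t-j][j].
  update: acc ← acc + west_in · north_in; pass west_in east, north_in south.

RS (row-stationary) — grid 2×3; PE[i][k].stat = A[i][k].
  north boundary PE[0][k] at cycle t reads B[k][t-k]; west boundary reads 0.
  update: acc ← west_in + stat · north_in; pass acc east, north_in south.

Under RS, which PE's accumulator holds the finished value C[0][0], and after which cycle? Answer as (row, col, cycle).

(row, col, cycle) = (0, 2, 2)

RS — PE[0][2] is where C[0][0] collects:
  0: (0,2).acc=0  regs=<0,0>
  1: (0,2).acc=0  regs=<0,0>
  2: (0,2).acc=42  regs=<42,3>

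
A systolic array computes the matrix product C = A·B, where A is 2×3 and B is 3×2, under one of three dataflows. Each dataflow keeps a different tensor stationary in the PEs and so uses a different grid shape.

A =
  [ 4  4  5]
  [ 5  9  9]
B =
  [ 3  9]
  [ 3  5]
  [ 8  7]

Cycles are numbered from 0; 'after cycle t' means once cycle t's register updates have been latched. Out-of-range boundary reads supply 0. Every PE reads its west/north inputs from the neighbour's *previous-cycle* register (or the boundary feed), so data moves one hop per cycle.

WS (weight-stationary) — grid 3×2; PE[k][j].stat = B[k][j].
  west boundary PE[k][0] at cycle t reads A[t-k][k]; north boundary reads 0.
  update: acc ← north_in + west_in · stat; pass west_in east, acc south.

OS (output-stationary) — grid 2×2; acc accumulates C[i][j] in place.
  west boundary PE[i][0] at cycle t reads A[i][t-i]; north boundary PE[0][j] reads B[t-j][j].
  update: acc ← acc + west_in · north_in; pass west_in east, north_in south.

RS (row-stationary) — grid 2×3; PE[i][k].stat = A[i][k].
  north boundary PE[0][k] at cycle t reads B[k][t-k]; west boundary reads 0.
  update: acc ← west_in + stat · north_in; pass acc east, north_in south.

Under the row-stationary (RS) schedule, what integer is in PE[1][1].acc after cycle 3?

RS on a 2×3 grid — tracing PE[1][1] and its feeders:
  [0] (0,1) acc=0 (h:0 v:0)
  [0] (1,0) acc=0 (h:0 v:0)
  [0] (1,1) acc=0 (h:0 v:0)
  [1] (0,1) acc=24 (h:24 v:3)
  [1] (1,0) acc=15 (h:15 v:3)
  [1] (1,1) acc=0 (h:0 v:0)
  [2] (0,1) acc=56 (h:56 v:5)
  [2] (1,0) acc=45 (h:45 v:9)
  [2] (1,1) acc=42 (h:42 v:3)
  [3] (0,1) acc=0 (h:0 v:0)
  [3] (1,0) acc=0 (h:0 v:0)
  [3] (1,1) acc=90 (h:90 v:5)

PE[1][1].acc = 90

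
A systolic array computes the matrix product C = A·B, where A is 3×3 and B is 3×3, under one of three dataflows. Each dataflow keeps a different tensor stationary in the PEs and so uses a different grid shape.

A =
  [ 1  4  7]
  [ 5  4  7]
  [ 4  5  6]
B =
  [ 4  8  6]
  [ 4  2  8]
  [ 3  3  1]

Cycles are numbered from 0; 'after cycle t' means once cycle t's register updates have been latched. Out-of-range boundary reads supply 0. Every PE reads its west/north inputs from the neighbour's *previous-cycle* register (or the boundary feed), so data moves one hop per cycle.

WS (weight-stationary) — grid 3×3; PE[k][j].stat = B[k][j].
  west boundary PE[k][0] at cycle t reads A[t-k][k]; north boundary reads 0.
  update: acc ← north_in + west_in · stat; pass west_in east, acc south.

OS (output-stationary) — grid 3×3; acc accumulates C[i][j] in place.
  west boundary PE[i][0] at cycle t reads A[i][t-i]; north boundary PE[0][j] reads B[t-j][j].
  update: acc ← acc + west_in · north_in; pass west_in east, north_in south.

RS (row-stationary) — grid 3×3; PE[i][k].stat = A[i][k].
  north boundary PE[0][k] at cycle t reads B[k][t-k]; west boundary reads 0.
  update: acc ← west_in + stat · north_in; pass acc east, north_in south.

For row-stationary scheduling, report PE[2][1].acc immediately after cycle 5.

RS 3×3: PE[2][1] cycle-by-cycle (with neighbour feeds):
  cycle 0: PE[1][1] → acc 0, east 0, south 0
  cycle 0: PE[2][0] → acc 0, east 0, south 0
  cycle 0: PE[2][1] → acc 0, east 0, south 0
  cycle 1: PE[1][1] → acc 0, east 0, south 0
  cycle 1: PE[2][0] → acc 0, east 0, south 0
  cycle 1: PE[2][1] → acc 0, east 0, south 0
  cycle 2: PE[1][1] → acc 36, east 36, south 4
  cycle 2: PE[2][0] → acc 16, east 16, south 4
  cycle 2: PE[2][1] → acc 0, east 0, south 0
  cycle 3: PE[1][1] → acc 48, east 48, south 2
  cycle 3: PE[2][0] → acc 32, east 32, south 8
  cycle 3: PE[2][1] → acc 36, east 36, south 4
  cycle 4: PE[1][1] → acc 62, east 62, south 8
  cycle 4: PE[2][0] → acc 24, east 24, south 6
  cycle 4: PE[2][1] → acc 42, east 42, south 2
  cycle 5: PE[1][1] → acc 0, east 0, south 0
  cycle 5: PE[2][0] → acc 0, east 0, south 0
  cycle 5: PE[2][1] → acc 64, east 64, south 8

PE[2][1].acc = 64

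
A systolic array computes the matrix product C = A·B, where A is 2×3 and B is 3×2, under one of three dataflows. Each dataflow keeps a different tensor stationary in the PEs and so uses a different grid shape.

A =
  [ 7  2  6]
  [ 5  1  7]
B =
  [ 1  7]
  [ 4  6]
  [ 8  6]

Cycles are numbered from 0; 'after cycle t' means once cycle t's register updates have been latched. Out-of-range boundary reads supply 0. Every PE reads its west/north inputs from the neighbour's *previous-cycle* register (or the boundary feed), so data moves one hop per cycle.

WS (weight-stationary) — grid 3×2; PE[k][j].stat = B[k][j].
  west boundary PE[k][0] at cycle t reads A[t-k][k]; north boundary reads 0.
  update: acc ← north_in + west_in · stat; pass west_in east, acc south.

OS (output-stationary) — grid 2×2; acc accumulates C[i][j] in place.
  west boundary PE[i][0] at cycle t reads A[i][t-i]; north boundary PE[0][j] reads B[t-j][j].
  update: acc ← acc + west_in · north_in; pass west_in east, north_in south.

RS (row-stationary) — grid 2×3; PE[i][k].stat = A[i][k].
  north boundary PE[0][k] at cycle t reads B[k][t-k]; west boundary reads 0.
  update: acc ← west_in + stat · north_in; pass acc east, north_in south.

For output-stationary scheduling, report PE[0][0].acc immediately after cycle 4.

Tracing OS — 2×2 array, target PE[0][0]:
  [0] (0,0) acc=7 (h:7 v:1)
  [1] (0,0) acc=15 (h:2 v:4)
  [2] (0,0) acc=63 (h:6 v:8)
  [3] (0,0) acc=63 (h:0 v:0)
  [4] (0,0) acc=63 (h:0 v:0)

PE[0][0].acc = 63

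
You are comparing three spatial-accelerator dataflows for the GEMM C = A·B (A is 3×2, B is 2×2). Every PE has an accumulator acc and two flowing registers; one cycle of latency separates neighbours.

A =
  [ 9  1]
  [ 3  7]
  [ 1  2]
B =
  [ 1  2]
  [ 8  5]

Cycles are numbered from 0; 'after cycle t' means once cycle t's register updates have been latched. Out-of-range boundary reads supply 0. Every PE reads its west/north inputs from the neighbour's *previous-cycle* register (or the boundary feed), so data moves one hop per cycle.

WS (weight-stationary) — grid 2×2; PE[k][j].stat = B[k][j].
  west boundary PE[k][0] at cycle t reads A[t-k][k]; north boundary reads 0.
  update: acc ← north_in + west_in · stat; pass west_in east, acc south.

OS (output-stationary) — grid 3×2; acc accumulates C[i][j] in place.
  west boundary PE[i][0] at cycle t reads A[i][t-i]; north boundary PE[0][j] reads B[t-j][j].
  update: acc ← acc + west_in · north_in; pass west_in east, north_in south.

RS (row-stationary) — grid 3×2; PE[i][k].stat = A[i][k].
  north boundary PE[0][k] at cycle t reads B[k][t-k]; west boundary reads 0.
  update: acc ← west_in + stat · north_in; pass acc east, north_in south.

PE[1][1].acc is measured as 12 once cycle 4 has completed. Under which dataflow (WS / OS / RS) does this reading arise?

— WS: 2×2; PE[1][1] trace:
  [0] (1,1) acc=0 (h:0 v:0)
  [1] (1,1) acc=0 (h:0 v:0)
  [2] (1,1) acc=23 (h:1 v:23)
  [3] (1,1) acc=41 (h:7 v:41)
  [4] (1,1) acc=12 (h:2 v:12)
— OS: 3×2; PE[1][1] trace:
  [0] (1,1) acc=0 (h:0 v:0)
  [1] (1,1) acc=0 (h:0 v:0)
  [2] (1,1) acc=6 (h:3 v:2)
  [3] (1,1) acc=41 (h:7 v:5)
  [4] (1,1) acc=41 (h:0 v:0)
— RS: 3×2; PE[1][1] trace:
  [0] (1,1) acc=0 (h:0 v:0)
  [1] (1,1) acc=0 (h:0 v:0)
  [2] (1,1) acc=59 (h:59 v:8)
  [3] (1,1) acc=41 (h:41 v:5)
  [4] (1,1) acc=0 (h:0 v:0)

dataflow = WS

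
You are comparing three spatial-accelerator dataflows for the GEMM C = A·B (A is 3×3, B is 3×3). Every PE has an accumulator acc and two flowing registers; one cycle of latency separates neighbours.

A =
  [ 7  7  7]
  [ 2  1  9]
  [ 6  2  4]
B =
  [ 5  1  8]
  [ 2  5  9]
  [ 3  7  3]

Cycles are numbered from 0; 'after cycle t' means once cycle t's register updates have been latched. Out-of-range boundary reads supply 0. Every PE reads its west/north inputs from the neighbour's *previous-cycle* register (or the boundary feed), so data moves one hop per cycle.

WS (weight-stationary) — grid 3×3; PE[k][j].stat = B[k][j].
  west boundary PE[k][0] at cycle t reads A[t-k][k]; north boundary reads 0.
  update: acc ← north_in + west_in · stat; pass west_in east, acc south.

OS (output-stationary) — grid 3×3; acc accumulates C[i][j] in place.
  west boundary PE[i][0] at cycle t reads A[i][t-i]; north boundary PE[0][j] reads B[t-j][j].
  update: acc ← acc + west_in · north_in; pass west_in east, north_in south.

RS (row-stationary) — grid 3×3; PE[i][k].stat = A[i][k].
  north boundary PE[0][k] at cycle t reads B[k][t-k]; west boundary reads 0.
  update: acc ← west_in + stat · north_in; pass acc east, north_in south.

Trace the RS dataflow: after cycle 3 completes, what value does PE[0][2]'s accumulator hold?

PE[0][2].acc = 91

RS on a 3×3 grid — tracing PE[0][2] and its feeders:
  cycle 0: PE[0][1] → acc 0, east 0, south 0
  cycle 0: PE[0][2] → acc 0, east 0, south 0
  cycle 1: PE[0][1] → acc 49, east 49, south 2
  cycle 1: PE[0][2] → acc 0, east 0, south 0
  cycle 2: PE[0][1] → acc 42, east 42, south 5
  cycle 2: PE[0][2] → acc 70, east 70, south 3
  cycle 3: PE[0][1] → acc 119, east 119, south 9
  cycle 3: PE[0][2] → acc 91, east 91, south 7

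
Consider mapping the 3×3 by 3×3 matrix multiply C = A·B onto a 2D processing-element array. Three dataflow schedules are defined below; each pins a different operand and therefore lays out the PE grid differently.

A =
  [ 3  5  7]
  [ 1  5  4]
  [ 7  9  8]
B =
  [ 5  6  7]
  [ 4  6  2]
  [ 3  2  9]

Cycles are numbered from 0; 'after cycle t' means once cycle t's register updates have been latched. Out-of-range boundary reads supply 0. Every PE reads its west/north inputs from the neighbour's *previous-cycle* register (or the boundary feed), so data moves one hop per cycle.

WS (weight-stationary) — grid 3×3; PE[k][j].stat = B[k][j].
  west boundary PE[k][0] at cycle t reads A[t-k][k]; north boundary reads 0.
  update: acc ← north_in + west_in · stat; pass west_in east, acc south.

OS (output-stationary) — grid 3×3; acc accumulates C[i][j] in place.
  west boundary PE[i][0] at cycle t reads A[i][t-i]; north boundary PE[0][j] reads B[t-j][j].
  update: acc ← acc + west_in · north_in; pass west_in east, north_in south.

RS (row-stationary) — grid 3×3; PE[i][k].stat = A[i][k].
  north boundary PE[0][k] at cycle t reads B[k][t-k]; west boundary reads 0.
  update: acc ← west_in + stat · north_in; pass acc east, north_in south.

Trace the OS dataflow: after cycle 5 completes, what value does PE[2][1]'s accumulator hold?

PE[2][1].acc = 112

OS on a 3×3 grid — tracing PE[2][1] and its feeders:
  0: (1,1).acc=0  regs=<0,0>
  0: (2,0).acc=0  regs=<0,0>
  0: (2,1).acc=0  regs=<0,0>
  1: (1,1).acc=0  regs=<0,0>
  1: (2,0).acc=0  regs=<0,0>
  1: (2,1).acc=0  regs=<0,0>
  2: (1,1).acc=6  regs=<1,6>
  2: (2,0).acc=35  regs=<7,5>
  2: (2,1).acc=0  regs=<0,0>
  3: (1,1).acc=36  regs=<5,6>
  3: (2,0).acc=71  regs=<9,4>
  3: (2,1).acc=42  regs=<7,6>
  4: (1,1).acc=44  regs=<4,2>
  4: (2,0).acc=95  regs=<8,3>
  4: (2,1).acc=96  regs=<9,6>
  5: (1,1).acc=44  regs=<0,0>
  5: (2,0).acc=95  regs=<0,0>
  5: (2,1).acc=112  regs=<8,2>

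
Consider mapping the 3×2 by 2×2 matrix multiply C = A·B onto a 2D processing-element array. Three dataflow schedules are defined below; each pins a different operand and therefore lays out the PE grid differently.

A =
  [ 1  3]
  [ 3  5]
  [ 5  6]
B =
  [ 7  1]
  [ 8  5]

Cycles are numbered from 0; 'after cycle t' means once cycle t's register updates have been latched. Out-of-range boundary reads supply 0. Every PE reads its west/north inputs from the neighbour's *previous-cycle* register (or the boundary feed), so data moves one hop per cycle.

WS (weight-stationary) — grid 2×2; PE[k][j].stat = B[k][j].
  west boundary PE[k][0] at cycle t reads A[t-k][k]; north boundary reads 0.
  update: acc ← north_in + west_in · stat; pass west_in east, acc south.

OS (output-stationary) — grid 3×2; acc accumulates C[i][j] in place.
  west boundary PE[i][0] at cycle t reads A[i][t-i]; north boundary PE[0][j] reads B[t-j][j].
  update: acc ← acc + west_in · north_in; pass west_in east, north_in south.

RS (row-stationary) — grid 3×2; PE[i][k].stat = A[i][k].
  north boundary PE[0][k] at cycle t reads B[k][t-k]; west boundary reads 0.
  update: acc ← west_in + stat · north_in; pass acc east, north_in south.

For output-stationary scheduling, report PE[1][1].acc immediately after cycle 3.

Tracing OS — 3×2 array, target PE[1][1]:
  @0  [0,1]  acc 0  |  →0  ↓0
  @0  [1,0]  acc 0  |  →0  ↓0
  @0  [1,1]  acc 0  |  →0  ↓0
  @1  [0,1]  acc 1  |  →1  ↓1
  @1  [1,0]  acc 21  |  →3  ↓7
  @1  [1,1]  acc 0  |  →0  ↓0
  @2  [0,1]  acc 16  |  →3  ↓5
  @2  [1,0]  acc 61  |  →5  ↓8
  @2  [1,1]  acc 3  |  →3  ↓1
  @3  [0,1]  acc 16  |  →0  ↓0
  @3  [1,0]  acc 61  |  →0  ↓0
  @3  [1,1]  acc 28  |  →5  ↓5

PE[1][1].acc = 28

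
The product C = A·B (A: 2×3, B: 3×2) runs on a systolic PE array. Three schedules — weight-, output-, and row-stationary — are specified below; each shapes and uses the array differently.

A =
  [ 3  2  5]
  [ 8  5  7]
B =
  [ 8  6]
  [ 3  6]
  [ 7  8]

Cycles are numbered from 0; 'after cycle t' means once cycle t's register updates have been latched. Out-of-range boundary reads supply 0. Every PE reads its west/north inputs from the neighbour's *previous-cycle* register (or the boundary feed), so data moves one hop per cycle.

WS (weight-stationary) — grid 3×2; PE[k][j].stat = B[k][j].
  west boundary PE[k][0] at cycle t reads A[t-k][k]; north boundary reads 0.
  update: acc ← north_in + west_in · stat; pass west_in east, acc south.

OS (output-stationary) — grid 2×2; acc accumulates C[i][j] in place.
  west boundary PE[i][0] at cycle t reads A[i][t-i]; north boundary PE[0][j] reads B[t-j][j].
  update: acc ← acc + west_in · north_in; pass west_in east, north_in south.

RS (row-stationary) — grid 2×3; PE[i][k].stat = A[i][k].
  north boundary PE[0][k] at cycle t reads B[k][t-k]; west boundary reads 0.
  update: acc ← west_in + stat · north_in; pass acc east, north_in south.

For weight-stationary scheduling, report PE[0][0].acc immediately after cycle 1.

WS on a 3×2 grid — tracing PE[0][0] and its feeders:
  c0 r0c0: 24 / 3 / 24
  c1 r0c0: 64 / 8 / 64

PE[0][0].acc = 64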